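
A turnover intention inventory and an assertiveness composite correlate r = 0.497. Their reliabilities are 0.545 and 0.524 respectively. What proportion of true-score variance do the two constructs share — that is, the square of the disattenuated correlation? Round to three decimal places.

Disattenuated r = 0.497 / √(0.545 × 0.524) = 0.497 / 0.5344 = 0.9300.
Shared true-score variance = 0.9300² = 0.8649 ≈ 0.865.

0.865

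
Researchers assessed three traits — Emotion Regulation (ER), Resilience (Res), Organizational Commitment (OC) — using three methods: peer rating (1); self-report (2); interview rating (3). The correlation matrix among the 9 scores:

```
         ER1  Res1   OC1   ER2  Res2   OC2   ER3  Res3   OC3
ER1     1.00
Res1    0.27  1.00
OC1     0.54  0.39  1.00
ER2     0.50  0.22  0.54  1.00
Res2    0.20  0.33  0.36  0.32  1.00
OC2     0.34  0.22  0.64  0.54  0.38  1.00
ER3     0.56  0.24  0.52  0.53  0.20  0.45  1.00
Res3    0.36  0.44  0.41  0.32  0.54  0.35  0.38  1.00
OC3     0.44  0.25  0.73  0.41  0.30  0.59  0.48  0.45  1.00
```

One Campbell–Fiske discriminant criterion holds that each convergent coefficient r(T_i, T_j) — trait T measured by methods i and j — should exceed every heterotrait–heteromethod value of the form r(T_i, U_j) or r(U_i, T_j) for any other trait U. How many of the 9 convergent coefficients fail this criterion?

2

Each convergent coefficient versus the relevant comparison correlations:
ER (methods 1·2): 0.50 vs {0.20, 0.22, 0.34, 0.54} → fail.
ER (methods 1·3): 0.56 vs {0.36, 0.24, 0.44, 0.52} → pass.
ER (methods 2·3): 0.53 vs {0.32, 0.20, 0.41, 0.45} → pass.
Res (methods 1·2): 0.33 vs {0.22, 0.20, 0.22, 0.36} → fail.
Res (methods 1·3): 0.44 vs {0.24, 0.36, 0.25, 0.41} → pass.
Res (methods 2·3): 0.54 vs {0.20, 0.32, 0.30, 0.35} → pass.
OC (methods 1·2): 0.64 vs {0.54, 0.34, 0.36, 0.22} → pass.
OC (methods 1·3): 0.73 vs {0.52, 0.44, 0.41, 0.25} → pass.
OC (methods 2·3): 0.59 vs {0.45, 0.41, 0.35, 0.30} → pass.
2 of 9 fail.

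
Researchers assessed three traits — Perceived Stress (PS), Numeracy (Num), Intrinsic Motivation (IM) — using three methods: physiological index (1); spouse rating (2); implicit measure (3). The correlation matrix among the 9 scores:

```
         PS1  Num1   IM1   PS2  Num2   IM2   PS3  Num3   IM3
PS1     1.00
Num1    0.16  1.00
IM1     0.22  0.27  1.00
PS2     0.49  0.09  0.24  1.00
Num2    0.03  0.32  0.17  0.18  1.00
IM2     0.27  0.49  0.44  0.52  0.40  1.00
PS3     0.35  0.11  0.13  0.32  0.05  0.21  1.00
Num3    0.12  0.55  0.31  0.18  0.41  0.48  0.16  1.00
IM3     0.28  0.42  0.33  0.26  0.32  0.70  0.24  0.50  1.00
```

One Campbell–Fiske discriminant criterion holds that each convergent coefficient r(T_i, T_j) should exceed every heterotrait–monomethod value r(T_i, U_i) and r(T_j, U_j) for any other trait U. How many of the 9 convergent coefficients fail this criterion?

6

Convergent coefficients and their comparison sets:
PS (methods 1·2): 0.49 vs {0.16, 0.18, 0.22, 0.52} → fail.
PS (methods 1·3): 0.35 vs {0.16, 0.16, 0.22, 0.24} → pass.
PS (methods 2·3): 0.32 vs {0.18, 0.16, 0.52, 0.24} → fail.
Num (methods 1·2): 0.32 vs {0.16, 0.18, 0.27, 0.40} → fail.
Num (methods 1·3): 0.55 vs {0.16, 0.16, 0.27, 0.50} → pass.
Num (methods 2·3): 0.41 vs {0.18, 0.16, 0.40, 0.50} → fail.
IM (methods 1·2): 0.44 vs {0.22, 0.52, 0.27, 0.40} → fail.
IM (methods 1·3): 0.33 vs {0.22, 0.24, 0.27, 0.50} → fail.
IM (methods 2·3): 0.70 vs {0.52, 0.24, 0.40, 0.50} → pass.
6 of 9 fail.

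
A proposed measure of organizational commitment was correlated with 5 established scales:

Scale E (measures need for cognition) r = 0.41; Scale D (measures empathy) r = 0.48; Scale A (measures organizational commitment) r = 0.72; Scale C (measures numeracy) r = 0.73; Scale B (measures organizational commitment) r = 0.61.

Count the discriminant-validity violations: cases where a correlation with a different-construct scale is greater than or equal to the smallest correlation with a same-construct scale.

Convergent (same construct = organizational commitment): Scale A, Scale B.
Smallest convergent = 0.61. Discriminant values: 0.41, 0.48, 0.73; count ≥ 0.61 → 1.

1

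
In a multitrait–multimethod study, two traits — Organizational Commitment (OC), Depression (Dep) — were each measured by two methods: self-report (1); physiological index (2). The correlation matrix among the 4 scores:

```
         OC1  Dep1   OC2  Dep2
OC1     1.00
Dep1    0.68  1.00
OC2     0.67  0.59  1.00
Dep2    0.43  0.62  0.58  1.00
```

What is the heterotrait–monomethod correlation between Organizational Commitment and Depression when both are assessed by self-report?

Different traits, same method: r(OC1, Dep1) = 0.68.

0.68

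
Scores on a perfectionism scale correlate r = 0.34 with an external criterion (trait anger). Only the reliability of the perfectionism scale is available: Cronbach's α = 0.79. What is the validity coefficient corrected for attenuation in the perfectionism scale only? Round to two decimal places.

0.38

Single correction: r_c = r_obs / √r_xx = 0.34 / √0.79 = 0.34 / 0.8888 ≈ 0.38.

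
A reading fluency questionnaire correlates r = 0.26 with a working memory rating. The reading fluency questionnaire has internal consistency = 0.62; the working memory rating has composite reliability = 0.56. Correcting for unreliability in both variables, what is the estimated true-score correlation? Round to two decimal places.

r_true = r_obs / √(r_xx · r_yy) = 0.26 / √(0.62 × 0.56) = 0.26 / √0.3472 = 0.26 / 0.5892 ≈ 0.44.

0.44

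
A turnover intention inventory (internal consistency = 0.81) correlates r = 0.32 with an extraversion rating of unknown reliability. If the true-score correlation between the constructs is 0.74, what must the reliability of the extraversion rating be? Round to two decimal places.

r_true = r_obs / √(r_xx · r_yy) ⇒ 0.74 = 0.32 / √(0.81 · r_yy).
√(0.81 · r_yy) = 0.32 / 0.74 = 0.4324; 0.81 · r_yy = 0.1870; r_yy = 0.1870 / 0.81 ≈ 0.23.

0.23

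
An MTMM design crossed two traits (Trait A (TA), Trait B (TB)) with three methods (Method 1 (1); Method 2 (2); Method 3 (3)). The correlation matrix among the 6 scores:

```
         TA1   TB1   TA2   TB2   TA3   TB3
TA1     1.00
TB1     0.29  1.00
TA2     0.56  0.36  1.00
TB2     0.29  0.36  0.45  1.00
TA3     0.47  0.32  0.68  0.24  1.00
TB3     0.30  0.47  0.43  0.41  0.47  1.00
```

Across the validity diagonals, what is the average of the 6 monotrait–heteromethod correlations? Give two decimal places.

Convergent values: 0.56, 0.47, 0.68, 0.36, 0.47, 0.41; mean = 2.95/6 = 0.49.

0.49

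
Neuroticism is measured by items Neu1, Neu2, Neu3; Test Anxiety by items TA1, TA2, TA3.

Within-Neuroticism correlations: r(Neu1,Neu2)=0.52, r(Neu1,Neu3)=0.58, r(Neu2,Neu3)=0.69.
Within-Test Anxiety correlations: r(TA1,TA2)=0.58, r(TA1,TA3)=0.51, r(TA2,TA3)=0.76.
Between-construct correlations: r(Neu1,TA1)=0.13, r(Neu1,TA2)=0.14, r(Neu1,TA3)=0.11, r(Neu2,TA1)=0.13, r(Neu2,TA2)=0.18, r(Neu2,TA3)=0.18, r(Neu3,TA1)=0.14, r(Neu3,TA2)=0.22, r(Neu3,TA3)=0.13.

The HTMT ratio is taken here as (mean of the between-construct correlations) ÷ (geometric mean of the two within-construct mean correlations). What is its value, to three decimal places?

Mean heterotrait r = 1.36/9 = 0.1511.
Mean within-Neu = 1.79/3 = 0.5967; mean within-TA = 1.85/3 = 0.6167.
Geometric mean = √(0.5967 × 0.6167) = 0.6066.
HTMT = 0.1511 / 0.6066 = 0.249.

0.249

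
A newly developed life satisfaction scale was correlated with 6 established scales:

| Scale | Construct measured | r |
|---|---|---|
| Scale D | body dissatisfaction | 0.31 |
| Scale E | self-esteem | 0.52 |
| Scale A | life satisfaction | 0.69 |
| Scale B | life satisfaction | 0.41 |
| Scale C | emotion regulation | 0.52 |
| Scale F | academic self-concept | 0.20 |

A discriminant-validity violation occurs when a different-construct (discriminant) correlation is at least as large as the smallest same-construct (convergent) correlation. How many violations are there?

2

Convergent (same construct = life satisfaction): Scale A, Scale B.
Smallest convergent = 0.41. Discriminant values: 0.31, 0.52, 0.52, 0.20; count ≥ 0.41 → 2.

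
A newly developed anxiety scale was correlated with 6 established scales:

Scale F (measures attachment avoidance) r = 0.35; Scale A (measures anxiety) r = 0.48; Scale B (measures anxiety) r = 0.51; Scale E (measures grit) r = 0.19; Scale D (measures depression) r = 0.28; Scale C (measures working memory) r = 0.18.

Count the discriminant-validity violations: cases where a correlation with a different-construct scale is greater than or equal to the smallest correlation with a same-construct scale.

0

Convergent (same construct = anxiety): Scale A, Scale B.
Smallest convergent = 0.48. Discriminant values: 0.35, 0.19, 0.28, 0.18; count ≥ 0.48 → 0.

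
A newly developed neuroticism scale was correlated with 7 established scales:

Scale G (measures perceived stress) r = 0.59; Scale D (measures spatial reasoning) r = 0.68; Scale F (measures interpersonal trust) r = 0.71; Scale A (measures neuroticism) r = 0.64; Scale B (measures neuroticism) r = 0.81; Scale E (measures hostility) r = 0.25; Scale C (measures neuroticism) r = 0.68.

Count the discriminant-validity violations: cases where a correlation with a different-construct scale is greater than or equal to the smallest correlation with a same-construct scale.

Convergent (same construct = neuroticism): Scale A, Scale B, Scale C.
Smallest convergent = 0.64. Discriminant values: 0.59, 0.68, 0.71, 0.25; count ≥ 0.64 → 2.

2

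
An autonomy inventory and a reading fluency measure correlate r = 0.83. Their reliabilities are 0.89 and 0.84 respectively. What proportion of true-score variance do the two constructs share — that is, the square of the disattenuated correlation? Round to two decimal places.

0.92

Disattenuated r = 0.83 / √(0.89 × 0.84) = 0.83 / 0.8646 = 0.9600.
Shared true-score variance = 0.9600² = 0.9216 ≈ 0.92.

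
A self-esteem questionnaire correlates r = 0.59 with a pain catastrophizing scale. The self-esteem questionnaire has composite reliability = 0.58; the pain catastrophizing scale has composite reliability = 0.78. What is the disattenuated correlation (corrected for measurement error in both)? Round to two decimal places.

0.88

r_true = r_obs / √(r_xx · r_yy) = 0.59 / √(0.58 × 0.78) = 0.59 / √0.4524 = 0.59 / 0.6726 ≈ 0.88.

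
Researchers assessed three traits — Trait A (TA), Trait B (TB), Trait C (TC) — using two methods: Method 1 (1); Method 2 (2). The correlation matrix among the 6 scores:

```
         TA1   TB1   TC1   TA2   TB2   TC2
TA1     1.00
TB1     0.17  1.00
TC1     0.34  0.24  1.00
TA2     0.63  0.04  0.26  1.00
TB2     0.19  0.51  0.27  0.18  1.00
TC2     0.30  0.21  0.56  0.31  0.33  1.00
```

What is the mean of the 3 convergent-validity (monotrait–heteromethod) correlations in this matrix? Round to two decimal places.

0.57

Convergent values: 0.63, 0.51, 0.56; mean = 1.70/3 = 0.57.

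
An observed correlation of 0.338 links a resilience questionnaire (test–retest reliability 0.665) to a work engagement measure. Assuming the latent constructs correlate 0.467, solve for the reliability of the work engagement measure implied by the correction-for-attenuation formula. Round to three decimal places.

r_true = r_obs / √(r_xx · r_yy) ⇒ 0.467 = 0.338 / √(0.665 · r_yy).
√(0.665 · r_yy) = 0.338 / 0.467 = 0.7238; 0.665 · r_yy = 0.5239; r_yy = 0.5239 / 0.665 ≈ 0.788.

0.788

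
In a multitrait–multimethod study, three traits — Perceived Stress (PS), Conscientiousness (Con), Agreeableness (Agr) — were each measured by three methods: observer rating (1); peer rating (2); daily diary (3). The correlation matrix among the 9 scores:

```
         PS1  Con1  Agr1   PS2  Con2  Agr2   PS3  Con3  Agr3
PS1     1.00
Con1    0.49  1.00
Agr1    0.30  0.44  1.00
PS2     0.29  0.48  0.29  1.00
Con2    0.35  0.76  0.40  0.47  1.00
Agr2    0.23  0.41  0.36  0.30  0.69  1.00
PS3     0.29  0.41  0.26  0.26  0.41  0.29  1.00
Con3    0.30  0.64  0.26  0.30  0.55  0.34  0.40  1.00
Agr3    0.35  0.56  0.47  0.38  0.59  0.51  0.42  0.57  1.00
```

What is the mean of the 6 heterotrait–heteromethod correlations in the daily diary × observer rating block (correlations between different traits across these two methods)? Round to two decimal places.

0.36

HTHM values (method 3 × method 1): 0.41, 0.26, 0.30, 0.26, 0.35, 0.56; mean = 2.14/6 = 0.36.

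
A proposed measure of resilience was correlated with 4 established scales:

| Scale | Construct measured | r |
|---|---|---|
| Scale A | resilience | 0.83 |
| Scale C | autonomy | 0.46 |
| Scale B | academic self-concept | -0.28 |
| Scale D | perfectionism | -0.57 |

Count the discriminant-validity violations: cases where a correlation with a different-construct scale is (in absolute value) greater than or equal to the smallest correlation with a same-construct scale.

0

Convergent (same construct = resilience): Scale A.
Smallest convergent = 0.83. Discriminant |r|: 0.46, 0.28, 0.57; count ≥ 0.83 → 0.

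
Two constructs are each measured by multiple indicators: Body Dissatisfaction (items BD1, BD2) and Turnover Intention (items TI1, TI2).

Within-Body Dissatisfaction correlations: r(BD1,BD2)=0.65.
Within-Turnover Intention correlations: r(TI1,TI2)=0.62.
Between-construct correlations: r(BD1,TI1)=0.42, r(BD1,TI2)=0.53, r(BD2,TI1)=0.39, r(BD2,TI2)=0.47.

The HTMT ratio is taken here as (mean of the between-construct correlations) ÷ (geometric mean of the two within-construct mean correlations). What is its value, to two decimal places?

0.71

Between-construct mean = 1.81/4 = 0.4525.
Mean within-BD = 0.65/1 = 0.6500; mean within-TI = 0.62/1 = 0.6200.
Geometric mean = √(0.6500 × 0.6200) = 0.6348.
HTMT = 0.4525 / 0.6348 = 0.71.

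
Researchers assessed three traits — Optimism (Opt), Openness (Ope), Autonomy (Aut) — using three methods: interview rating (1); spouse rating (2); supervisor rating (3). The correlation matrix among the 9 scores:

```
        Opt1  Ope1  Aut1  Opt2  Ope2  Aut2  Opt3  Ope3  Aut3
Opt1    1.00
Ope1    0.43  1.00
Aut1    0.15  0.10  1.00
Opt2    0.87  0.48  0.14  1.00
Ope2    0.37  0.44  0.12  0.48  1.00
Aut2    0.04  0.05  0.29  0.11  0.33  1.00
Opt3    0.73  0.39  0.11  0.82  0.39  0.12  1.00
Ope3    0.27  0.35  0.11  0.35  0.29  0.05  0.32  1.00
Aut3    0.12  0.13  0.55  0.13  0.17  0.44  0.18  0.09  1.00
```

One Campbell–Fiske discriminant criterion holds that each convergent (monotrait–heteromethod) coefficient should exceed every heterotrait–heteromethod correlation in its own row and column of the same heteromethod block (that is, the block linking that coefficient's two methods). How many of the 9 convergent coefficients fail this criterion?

3

Convergent coefficients and their comparison sets:
Opt (methods 1·2): 0.87 vs {0.37, 0.48, 0.04, 0.14} → pass.
Opt (methods 1·3): 0.73 vs {0.27, 0.39, 0.12, 0.11} → pass.
Opt (methods 2·3): 0.82 vs {0.35, 0.39, 0.13, 0.12} → pass.
Ope (methods 1·2): 0.44 vs {0.48, 0.37, 0.05, 0.12} → fail.
Ope (methods 1·3): 0.35 vs {0.39, 0.27, 0.13, 0.11} → fail.
Ope (methods 2·3): 0.29 vs {0.39, 0.35, 0.17, 0.05} → fail.
Aut (methods 1·2): 0.29 vs {0.14, 0.04, 0.12, 0.05} → pass.
Aut (methods 1·3): 0.55 vs {0.11, 0.12, 0.11, 0.13} → pass.
Aut (methods 2·3): 0.44 vs {0.12, 0.13, 0.05, 0.17} → pass.
3 of 9 fail.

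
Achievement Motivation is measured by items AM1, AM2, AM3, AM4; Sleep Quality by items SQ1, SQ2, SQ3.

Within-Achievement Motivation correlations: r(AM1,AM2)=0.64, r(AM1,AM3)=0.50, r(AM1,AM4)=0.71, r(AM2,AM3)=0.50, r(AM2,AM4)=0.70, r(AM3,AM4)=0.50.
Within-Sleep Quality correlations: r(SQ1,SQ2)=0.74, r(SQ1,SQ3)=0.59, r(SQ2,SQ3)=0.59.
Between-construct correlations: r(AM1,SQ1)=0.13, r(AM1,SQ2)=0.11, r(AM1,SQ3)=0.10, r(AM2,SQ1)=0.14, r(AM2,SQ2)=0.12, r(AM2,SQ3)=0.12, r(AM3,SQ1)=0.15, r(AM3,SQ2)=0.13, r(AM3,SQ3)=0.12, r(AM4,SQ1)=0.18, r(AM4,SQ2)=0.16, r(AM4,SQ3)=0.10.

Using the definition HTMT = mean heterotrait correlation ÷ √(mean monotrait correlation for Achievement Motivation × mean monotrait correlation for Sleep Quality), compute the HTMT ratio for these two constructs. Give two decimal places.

Mean heterotrait r = 1.56/12 = 0.1300.
Mean within-AM = 3.55/6 = 0.5917; mean within-SQ = 1.92/3 = 0.6400.
Geometric mean = √(0.5917 × 0.6400) = 0.6154.
HTMT = 0.1300 / 0.6154 = 0.21.

0.21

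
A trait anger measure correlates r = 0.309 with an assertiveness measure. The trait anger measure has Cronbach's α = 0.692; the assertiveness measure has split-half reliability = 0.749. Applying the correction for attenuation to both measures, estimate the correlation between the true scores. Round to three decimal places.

0.429

r_true = r_obs / √(r_xx · r_yy) = 0.309 / √(0.692 × 0.749) = 0.309 / √0.518308 = 0.309 / 0.7199 ≈ 0.429.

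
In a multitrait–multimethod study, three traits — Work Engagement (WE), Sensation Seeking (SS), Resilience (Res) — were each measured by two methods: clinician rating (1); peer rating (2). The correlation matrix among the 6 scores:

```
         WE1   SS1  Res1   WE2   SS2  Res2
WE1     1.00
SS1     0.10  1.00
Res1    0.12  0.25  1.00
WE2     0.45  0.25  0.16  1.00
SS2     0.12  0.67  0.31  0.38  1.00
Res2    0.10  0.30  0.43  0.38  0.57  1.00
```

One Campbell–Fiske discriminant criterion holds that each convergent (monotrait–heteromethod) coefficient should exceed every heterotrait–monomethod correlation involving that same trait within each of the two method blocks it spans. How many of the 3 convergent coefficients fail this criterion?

1

Convergent coefficients and their comparison sets:
WE (methods 1·2): 0.45 vs {0.10, 0.38, 0.12, 0.38} → pass.
SS (methods 1·2): 0.67 vs {0.10, 0.38, 0.25, 0.57} → pass.
Res (methods 1·2): 0.43 vs {0.12, 0.38, 0.25, 0.57} → fail.
1 of 3 fail.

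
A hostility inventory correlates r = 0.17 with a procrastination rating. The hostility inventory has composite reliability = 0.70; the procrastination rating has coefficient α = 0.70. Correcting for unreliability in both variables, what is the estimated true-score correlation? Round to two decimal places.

0.24

r_true = r_obs / √(r_xx · r_yy) = 0.17 / √(0.70 × 0.70) = 0.17 / √0.4900 = 0.17 / 0.7000 ≈ 0.24.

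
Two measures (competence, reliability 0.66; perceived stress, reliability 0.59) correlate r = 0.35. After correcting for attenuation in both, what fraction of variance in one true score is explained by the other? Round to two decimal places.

0.31

Disattenuated r = 0.35 / √(0.66 × 0.59) = 0.35 / 0.6240 = 0.5609.
Shared true-score variance = 0.5609² = 0.3146 ≈ 0.31.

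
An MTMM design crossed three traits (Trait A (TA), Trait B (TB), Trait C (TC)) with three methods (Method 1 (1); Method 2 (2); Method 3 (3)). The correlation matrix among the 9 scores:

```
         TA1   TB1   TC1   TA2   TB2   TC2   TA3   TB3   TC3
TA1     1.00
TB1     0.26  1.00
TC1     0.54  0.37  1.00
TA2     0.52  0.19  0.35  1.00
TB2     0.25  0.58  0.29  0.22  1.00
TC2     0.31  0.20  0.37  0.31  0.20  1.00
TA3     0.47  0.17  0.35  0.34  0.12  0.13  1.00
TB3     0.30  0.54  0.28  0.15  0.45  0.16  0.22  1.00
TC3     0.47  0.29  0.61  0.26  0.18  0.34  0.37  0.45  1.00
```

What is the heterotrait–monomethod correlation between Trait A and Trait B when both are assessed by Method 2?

Different traits, same method: r(TA2, TB2) = 0.22.

0.22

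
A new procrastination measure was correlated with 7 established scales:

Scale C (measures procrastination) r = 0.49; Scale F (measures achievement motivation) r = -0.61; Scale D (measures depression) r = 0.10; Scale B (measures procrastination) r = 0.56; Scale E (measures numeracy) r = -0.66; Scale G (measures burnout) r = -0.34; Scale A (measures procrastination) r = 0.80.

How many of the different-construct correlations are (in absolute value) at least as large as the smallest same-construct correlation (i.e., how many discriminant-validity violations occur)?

Convergent (same construct = procrastination): Scale C, Scale B, Scale A.
Smallest convergent = 0.49. Discriminant |r|: 0.61, 0.10, 0.66, 0.34; count ≥ 0.49 → 2.

2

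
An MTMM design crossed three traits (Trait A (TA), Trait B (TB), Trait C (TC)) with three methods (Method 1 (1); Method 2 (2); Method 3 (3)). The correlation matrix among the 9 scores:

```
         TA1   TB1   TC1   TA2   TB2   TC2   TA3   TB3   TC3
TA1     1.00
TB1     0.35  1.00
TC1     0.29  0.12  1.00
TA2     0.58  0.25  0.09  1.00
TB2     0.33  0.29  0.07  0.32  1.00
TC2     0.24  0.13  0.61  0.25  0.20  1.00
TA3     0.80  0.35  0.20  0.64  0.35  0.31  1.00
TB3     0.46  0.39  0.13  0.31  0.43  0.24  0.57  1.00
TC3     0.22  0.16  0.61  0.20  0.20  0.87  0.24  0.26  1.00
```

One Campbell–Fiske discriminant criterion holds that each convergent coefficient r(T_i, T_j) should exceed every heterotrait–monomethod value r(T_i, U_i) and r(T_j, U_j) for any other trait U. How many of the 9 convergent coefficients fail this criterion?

3

Each convergent coefficient versus the relevant comparison correlations:
TA (methods 1·2): 0.58 vs {0.35, 0.32, 0.29, 0.25} → pass.
TA (methods 1·3): 0.80 vs {0.35, 0.57, 0.29, 0.24} → pass.
TA (methods 2·3): 0.64 vs {0.32, 0.57, 0.25, 0.24} → pass.
TB (methods 1·2): 0.29 vs {0.35, 0.32, 0.12, 0.20} → fail.
TB (methods 1·3): 0.39 vs {0.35, 0.57, 0.12, 0.26} → fail.
TB (methods 2·3): 0.43 vs {0.32, 0.57, 0.20, 0.26} → fail.
TC (methods 1·2): 0.61 vs {0.29, 0.25, 0.12, 0.20} → pass.
TC (methods 1·3): 0.61 vs {0.29, 0.24, 0.12, 0.26} → pass.
TC (methods 2·3): 0.87 vs {0.25, 0.24, 0.20, 0.26} → pass.
3 of 9 fail.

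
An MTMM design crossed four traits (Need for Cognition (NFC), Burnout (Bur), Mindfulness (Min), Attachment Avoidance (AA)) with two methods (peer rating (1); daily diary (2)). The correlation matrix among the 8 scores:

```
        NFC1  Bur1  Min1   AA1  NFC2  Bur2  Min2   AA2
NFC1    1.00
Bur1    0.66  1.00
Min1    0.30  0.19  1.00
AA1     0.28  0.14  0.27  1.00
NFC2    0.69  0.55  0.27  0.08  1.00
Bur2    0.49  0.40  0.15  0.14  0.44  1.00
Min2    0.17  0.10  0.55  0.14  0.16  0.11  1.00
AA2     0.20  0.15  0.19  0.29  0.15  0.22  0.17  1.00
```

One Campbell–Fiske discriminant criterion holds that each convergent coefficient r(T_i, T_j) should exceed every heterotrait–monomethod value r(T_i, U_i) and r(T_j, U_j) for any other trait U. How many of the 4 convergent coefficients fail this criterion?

Each convergent coefficient versus the relevant comparison correlations:
NFC (methods 1·2): 0.69 vs {0.66, 0.44, 0.30, 0.16, 0.28, 0.15} → pass.
Bur (methods 1·2): 0.40 vs {0.66, 0.44, 0.19, 0.11, 0.14, 0.22} → fail.
Min (methods 1·2): 0.55 vs {0.30, 0.16, 0.19, 0.11, 0.27, 0.17} → pass.
AA (methods 1·2): 0.29 vs {0.28, 0.15, 0.14, 0.22, 0.27, 0.17} → pass.
1 of 4 fail.

1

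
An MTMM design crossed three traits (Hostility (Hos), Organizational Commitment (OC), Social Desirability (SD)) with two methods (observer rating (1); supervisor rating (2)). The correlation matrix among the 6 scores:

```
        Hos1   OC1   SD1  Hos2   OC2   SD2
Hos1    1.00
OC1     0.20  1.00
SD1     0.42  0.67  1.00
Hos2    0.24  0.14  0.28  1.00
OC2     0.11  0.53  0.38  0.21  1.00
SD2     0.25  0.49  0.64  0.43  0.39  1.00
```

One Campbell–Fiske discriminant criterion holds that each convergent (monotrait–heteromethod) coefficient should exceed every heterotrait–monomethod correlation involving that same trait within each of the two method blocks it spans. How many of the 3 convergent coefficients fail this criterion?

Checking each validity diagonal entry against its comparison values:
Hos (methods 1·2): 0.24 vs {0.20, 0.21, 0.42, 0.43} → fail.
OC (methods 1·2): 0.53 vs {0.20, 0.21, 0.67, 0.39} → fail.
SD (methods 1·2): 0.64 vs {0.42, 0.43, 0.67, 0.39} → fail.
3 of 3 fail.

3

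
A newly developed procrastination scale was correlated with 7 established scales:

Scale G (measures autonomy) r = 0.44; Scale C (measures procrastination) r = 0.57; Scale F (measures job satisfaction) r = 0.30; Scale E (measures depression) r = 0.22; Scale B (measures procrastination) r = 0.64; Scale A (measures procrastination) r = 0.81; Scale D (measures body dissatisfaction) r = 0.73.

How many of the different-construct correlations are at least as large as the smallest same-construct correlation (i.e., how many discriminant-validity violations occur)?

Convergent (same construct = procrastination): Scale C, Scale B, Scale A.
Smallest convergent = 0.57. Discriminant values: 0.44, 0.30, 0.22, 0.73; count ≥ 0.57 → 1.

1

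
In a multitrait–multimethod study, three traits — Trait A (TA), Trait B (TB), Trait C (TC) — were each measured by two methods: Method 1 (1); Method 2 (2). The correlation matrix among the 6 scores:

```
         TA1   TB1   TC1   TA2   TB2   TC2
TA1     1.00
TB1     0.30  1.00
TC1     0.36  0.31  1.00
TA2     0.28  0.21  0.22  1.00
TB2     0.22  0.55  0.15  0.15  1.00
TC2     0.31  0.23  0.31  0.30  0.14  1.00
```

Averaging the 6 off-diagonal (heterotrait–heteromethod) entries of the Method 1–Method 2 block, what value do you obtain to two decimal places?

HTHM values (method 1 × method 2): 0.22, 0.31, 0.21, 0.23, 0.22, 0.15; mean = 1.34/6 = 0.22.

0.22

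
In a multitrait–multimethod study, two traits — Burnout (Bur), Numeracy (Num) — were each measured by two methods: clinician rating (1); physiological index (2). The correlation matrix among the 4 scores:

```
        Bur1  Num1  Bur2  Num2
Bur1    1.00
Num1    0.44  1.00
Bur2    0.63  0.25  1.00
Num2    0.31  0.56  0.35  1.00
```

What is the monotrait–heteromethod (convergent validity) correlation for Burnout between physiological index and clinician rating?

Same trait (Bur), different methods: r(Bur2, Bur1) = 0.63.

0.63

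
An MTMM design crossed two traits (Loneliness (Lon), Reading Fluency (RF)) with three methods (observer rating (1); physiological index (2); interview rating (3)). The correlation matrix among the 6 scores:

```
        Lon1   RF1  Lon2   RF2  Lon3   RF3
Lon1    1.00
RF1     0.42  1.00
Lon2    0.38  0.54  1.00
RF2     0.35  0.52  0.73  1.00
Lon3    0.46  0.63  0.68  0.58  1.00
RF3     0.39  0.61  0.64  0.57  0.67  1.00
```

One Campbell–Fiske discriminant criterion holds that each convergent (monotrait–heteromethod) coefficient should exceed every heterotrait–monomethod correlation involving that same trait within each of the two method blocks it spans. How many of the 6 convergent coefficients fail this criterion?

6

Checking each validity diagonal entry against its comparison values:
Lon (methods 1·2): 0.38 vs {0.42, 0.73} → fail.
Lon (methods 1·3): 0.46 vs {0.42, 0.67} → fail.
Lon (methods 2·3): 0.68 vs {0.73, 0.67} → fail.
RF (methods 1·2): 0.52 vs {0.42, 0.73} → fail.
RF (methods 1·3): 0.61 vs {0.42, 0.67} → fail.
RF (methods 2·3): 0.57 vs {0.73, 0.67} → fail.
6 of 6 fail.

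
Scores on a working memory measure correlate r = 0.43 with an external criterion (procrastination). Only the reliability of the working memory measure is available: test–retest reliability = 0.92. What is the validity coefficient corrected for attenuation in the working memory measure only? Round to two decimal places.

Single correction: r_c = r_obs / √r_xx = 0.43 / √0.92 = 0.43 / 0.9592 ≈ 0.45.

0.45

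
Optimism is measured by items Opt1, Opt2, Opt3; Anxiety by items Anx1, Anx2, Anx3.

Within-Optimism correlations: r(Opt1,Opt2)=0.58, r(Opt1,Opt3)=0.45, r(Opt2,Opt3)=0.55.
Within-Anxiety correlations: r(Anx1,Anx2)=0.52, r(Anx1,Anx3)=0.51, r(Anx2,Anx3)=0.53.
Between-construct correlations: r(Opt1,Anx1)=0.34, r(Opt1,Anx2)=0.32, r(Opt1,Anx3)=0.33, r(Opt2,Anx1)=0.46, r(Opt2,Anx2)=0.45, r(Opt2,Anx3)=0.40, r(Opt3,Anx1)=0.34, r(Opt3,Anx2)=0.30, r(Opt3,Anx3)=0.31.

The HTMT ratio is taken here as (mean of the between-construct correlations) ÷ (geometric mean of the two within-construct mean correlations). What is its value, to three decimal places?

Between-construct mean = 3.25/9 = 0.3611.
Mean within-Opt = 1.58/3 = 0.5267; mean within-Anx = 1.56/3 = 0.5200.
Geometric mean = √(0.5267 × 0.5200) = 0.5233.
HTMT = 0.3611 / 0.5233 = 0.690.

0.690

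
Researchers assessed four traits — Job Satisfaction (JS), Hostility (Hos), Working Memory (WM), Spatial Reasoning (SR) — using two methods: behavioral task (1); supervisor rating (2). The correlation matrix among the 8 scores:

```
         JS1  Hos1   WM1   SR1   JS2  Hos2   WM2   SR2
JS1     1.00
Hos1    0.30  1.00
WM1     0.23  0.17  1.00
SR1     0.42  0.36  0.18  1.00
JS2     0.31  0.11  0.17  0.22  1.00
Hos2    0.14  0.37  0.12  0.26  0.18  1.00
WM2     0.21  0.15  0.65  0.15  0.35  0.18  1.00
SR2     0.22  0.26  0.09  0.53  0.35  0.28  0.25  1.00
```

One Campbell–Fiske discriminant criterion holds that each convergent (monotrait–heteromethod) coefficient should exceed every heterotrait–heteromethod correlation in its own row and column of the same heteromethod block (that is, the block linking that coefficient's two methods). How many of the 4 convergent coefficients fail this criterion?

Checking each validity diagonal entry against its comparison values:
JS (methods 1·2): 0.31 vs {0.14, 0.11, 0.21, 0.17, 0.22, 0.22} → pass.
Hos (methods 1·2): 0.37 vs {0.11, 0.14, 0.15, 0.12, 0.26, 0.26} → pass.
WM (methods 1·2): 0.65 vs {0.17, 0.21, 0.12, 0.15, 0.09, 0.15} → pass.
SR (methods 1·2): 0.53 vs {0.22, 0.22, 0.26, 0.26, 0.15, 0.09} → pass.
0 of 4 fail.

0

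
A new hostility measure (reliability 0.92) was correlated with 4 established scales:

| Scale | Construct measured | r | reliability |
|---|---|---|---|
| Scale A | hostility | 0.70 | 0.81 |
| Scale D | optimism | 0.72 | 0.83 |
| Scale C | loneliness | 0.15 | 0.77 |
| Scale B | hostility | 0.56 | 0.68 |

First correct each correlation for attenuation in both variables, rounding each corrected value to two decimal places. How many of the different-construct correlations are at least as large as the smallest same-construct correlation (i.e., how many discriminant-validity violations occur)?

1

Disattenuated r (r / √(r_scale · r_new)):
  Scale A (conv): 0.70 / √(0.81·0.92) = 0.81
  Scale D (disc): 0.72 / √(0.83·0.92) = 0.82
  Scale C (disc): 0.15 / √(0.77·0.92) = 0.18
  Scale B (conv): 0.56 / √(0.68·0.92) = 0.71
Smallest convergent = 0.71. Discriminant values: 0.82, 0.18; count ≥ 0.71 → 1.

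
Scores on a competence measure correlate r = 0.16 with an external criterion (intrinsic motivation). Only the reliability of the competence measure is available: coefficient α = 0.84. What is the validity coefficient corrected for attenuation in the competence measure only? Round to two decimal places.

Single correction: r_c = r_obs / √r_xx = 0.16 / √0.84 = 0.16 / 0.9165 ≈ 0.17.

0.17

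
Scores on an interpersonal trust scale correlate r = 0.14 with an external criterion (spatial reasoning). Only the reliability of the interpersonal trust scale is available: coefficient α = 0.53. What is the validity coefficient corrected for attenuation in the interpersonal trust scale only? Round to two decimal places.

0.19

Single correction: r_c = r_obs / √r_xx = 0.14 / √0.53 = 0.14 / 0.7280 ≈ 0.19.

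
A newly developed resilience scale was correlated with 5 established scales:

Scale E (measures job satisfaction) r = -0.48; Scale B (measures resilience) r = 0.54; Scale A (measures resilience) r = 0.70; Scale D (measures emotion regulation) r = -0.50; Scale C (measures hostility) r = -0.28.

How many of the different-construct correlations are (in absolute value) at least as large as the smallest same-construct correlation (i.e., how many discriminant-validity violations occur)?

Convergent (same construct = resilience): Scale B, Scale A.
Smallest convergent = 0.54. Discriminant |r|: 0.48, 0.50, 0.28; count ≥ 0.54 → 0.

0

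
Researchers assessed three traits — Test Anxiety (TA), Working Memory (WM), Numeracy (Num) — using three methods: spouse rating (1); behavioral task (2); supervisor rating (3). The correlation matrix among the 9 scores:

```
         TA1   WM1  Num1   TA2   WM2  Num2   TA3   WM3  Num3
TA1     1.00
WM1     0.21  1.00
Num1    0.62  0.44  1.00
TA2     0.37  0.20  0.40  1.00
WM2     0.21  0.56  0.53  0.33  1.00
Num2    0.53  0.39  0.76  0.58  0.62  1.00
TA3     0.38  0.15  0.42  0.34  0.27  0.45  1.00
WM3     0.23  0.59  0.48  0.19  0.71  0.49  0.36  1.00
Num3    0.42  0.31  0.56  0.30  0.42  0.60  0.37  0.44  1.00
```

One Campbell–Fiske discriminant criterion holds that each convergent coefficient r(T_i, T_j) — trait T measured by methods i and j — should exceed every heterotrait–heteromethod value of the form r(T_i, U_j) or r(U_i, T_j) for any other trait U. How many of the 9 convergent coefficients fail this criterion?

Convergent coefficients and their comparison sets:
TA (methods 1·2): 0.37 vs {0.21, 0.20, 0.53, 0.40} → fail.
TA (methods 1·3): 0.38 vs {0.23, 0.15, 0.42, 0.42} → fail.
TA (methods 2·3): 0.34 vs {0.19, 0.27, 0.30, 0.45} → fail.
WM (methods 1·2): 0.56 vs {0.20, 0.21, 0.39, 0.53} → pass.
WM (methods 1·3): 0.59 vs {0.15, 0.23, 0.31, 0.48} → pass.
WM (methods 2·3): 0.71 vs {0.27, 0.19, 0.42, 0.49} → pass.
Num (methods 1·2): 0.76 vs {0.40, 0.53, 0.53, 0.39} → pass.
Num (methods 1·3): 0.56 vs {0.42, 0.42, 0.48, 0.31} → pass.
Num (methods 2·3): 0.60 vs {0.45, 0.30, 0.49, 0.42} → pass.
3 of 9 fail.

3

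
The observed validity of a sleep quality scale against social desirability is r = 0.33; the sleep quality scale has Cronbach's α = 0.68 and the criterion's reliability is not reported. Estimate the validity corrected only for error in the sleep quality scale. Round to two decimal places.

0.40

Single correction: r_c = r_obs / √r_xx = 0.33 / √0.68 = 0.33 / 0.8246 ≈ 0.40.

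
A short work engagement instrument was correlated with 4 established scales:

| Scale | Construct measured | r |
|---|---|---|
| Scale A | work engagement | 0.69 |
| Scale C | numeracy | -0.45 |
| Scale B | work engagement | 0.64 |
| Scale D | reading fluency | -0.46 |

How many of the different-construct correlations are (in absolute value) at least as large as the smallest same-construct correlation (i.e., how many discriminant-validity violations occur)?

Convergent (same construct = work engagement): Scale A, Scale B.
Smallest convergent = 0.64. Discriminant |r|: 0.45, 0.46; count ≥ 0.64 → 0.

0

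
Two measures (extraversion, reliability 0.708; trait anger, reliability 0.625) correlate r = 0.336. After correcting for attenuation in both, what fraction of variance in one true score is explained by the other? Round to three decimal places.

0.255

Disattenuated r = 0.336 / √(0.708 × 0.625) = 0.336 / 0.6652 = 0.5051.
Shared true-score variance = 0.5051² = 0.2551 ≈ 0.255.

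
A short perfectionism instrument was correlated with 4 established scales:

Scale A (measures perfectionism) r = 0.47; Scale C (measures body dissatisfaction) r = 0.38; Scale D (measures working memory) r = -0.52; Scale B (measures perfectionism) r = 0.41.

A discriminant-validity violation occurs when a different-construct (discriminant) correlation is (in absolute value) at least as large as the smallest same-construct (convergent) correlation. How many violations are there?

Convergent (same construct = perfectionism): Scale A, Scale B.
Smallest convergent = 0.41. Discriminant |r|: 0.38, 0.52; count ≥ 0.41 → 1.

1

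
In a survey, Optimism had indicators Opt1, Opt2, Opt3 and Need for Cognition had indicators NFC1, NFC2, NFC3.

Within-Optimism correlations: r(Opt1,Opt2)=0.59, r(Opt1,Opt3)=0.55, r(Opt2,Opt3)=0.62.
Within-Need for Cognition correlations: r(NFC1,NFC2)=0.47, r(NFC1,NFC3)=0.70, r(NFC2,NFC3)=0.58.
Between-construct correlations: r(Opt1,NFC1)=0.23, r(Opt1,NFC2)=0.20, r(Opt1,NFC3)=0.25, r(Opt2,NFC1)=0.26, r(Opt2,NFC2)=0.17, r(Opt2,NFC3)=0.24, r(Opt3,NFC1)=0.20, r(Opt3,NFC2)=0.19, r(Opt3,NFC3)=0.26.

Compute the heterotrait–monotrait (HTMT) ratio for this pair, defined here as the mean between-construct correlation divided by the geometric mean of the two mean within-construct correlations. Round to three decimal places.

Mean between = 2.00/9 = 0.2222.
Mean within-Opt = 1.76/3 = 0.5867; mean within-NFC = 1.75/3 = 0.5833.
Geometric mean = √(0.5867 × 0.5833) = 0.5850.
HTMT = 0.2222 / 0.5850 = 0.380.

0.380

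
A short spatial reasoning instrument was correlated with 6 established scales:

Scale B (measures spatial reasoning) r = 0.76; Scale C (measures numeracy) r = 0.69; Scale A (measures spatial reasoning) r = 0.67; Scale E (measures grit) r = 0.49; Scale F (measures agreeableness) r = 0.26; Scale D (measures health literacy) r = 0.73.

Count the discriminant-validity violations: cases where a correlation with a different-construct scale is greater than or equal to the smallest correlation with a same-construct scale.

Convergent (same construct = spatial reasoning): Scale B, Scale A.
Smallest convergent = 0.67. Discriminant values: 0.69, 0.49, 0.26, 0.73; count ≥ 0.67 → 2.

2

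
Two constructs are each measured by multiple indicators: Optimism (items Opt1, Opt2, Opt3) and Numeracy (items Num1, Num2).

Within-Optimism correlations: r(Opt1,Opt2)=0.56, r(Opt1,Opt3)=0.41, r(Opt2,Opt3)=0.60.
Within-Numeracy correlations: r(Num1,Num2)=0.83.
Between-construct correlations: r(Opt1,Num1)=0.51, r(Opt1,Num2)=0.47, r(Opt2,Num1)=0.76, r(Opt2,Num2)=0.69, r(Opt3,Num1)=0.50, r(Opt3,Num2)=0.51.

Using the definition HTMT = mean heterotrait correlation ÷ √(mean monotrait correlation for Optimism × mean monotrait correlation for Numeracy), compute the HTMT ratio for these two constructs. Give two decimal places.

Mean between = 3.44/6 = 0.5733.
Mean within-Opt = 1.57/3 = 0.5233; mean within-Num = 0.83/1 = 0.8300.
Geometric mean = √(0.5233 × 0.8300) = 0.6590.
HTMT = 0.5733 / 0.6590 = 0.87.

0.87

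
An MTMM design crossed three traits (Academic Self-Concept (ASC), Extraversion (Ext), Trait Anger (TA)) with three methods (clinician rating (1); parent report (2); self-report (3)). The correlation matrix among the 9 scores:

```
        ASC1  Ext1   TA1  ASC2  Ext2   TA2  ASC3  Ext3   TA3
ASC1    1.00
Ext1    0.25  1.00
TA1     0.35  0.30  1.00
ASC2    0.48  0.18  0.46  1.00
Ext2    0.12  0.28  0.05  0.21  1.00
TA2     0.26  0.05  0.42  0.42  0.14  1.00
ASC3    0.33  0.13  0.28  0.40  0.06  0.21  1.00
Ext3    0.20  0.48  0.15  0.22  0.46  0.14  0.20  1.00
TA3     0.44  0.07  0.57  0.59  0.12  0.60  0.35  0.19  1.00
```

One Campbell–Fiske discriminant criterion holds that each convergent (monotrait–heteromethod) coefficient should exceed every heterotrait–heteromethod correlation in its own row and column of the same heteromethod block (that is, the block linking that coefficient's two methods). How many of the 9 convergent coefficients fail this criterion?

Convergent coefficients and their comparison sets:
ASC (methods 1·2): 0.48 vs {0.12, 0.18, 0.26, 0.46} → pass.
ASC (methods 1·3): 0.33 vs {0.20, 0.13, 0.44, 0.28} → fail.
ASC (methods 2·3): 0.40 vs {0.22, 0.06, 0.59, 0.21} → fail.
Ext (methods 1·2): 0.28 vs {0.18, 0.12, 0.05, 0.05} → pass.
Ext (methods 1·3): 0.48 vs {0.13, 0.20, 0.07, 0.15} → pass.
Ext (methods 2·3): 0.46 vs {0.06, 0.22, 0.12, 0.14} → pass.
TA (methods 1·2): 0.42 vs {0.46, 0.26, 0.05, 0.05} → fail.
TA (methods 1·3): 0.57 vs {0.28, 0.44, 0.15, 0.07} → pass.
TA (methods 2·3): 0.60 vs {0.21, 0.59, 0.14, 0.12} → pass.
3 of 9 fail.

3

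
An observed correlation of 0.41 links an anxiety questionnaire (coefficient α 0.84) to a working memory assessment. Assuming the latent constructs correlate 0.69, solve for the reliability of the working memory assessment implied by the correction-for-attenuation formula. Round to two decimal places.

r_true = r_obs / √(r_xx · r_yy) ⇒ 0.69 = 0.41 / √(0.84 · r_yy).
√(0.84 · r_yy) = 0.41 / 0.69 = 0.5942; 0.84 · r_yy = 0.3531; r_yy = 0.3531 / 0.84 ≈ 0.42.

0.42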